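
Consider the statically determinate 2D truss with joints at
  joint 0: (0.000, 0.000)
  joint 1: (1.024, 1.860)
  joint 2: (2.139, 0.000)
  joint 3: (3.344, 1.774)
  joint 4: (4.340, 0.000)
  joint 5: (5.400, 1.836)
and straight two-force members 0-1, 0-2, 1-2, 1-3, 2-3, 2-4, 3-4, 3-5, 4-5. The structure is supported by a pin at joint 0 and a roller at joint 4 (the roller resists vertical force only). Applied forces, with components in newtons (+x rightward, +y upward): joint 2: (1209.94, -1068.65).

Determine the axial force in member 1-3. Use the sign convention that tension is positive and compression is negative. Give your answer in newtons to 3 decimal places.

-637.854

N=6 nodes, M=9 members, R=3 reactions → 2N=12, M+R=12
member 0 (0-1): L=2.1232, (cx,cy)=(0.4823,0.8760)
member 1 (0-2): L=2.1390, (cx,cy)=(1.0000,0.0000)
member 2 (1-2): L=2.1686, (cx,cy)=(0.5142,-0.8577)
member 3 (1-3): L=2.3216, (cx,cy)=(0.9993,-0.0370)
member 4 (2-3): L=2.1446, (cx,cy)=(0.5619,0.8272)
member 5 (2-4): L=2.2010, (cx,cy)=(1.0000,0.0000)
member 6 (3-4): L=2.0345, (cx,cy)=(0.4896,-0.8720)
member 7 (3-5): L=2.0569, (cx,cy)=(0.9995,0.0301)
member 8 (4-5): L=2.1200, (cx,cy)=(0.5000,0.8660)
solve A·x = −loads:
  F[0-1] = -618.6618 N (compression)
  F[0-2] = +1508.3084 N (tension)
  F[1-2] = +659.4252 N (tension)
  F[1-3] = -637.8540 N (compression)
  F[2-3] = +608.1428 N (tension)
  F[2-4] = +295.7075 N (tension)
  F[3-4] = -604.0258 N (compression)
  F[3-5] = -0.0000 N (compression)
  F[4-5] = +0.0000 N (tension)
  Rx@0 = -1209.9400 N
  Ry@0 = +541.9582 N
  Ry@4 = +526.6918 N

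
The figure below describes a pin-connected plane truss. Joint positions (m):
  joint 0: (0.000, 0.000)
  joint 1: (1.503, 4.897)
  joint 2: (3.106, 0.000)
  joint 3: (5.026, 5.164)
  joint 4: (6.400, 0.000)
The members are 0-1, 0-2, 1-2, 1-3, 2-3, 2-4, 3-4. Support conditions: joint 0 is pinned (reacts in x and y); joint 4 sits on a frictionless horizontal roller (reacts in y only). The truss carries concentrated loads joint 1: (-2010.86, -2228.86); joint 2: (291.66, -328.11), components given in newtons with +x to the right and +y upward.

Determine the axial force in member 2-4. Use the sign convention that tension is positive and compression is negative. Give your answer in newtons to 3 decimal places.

N=5 nodes, M=7 members, R=3 reactions → 2N=10, M+R=10
member 0 (0-1): L=5.1225, (cx,cy)=(0.2934,0.9560)
member 1 (0-2): L=3.1060, (cx,cy)=(1.0000,0.0000)
member 2 (1-2): L=5.1527, (cx,cy)=(0.3111,-0.9504)
member 3 (1-3): L=3.5331, (cx,cy)=(0.9971,0.0756)
member 4 (2-3): L=5.5094, (cx,cy)=(0.3485,0.9373)
member 5 (2-4): L=3.2940, (cx,cy)=(1.0000,0.0000)
member 6 (3-4): L=5.3437, (cx,cy)=(0.2571,-0.9664)
solve A·x = −loads:
  F[0-1] = -3570.0563 N (compression)
  F[0-2] = -671.6970 N (compression)
  F[1-2] = +1290.6892 N (tension)
  F[1-3] = +563.4352 N (tension)
  F[2-3] = -958.6280 N (compression)
  F[2-4] = -227.7457 N (compression)
  F[3-4] = +885.7328 N (tension)
  Rx@0 = +1719.2000 N
  Ry@0 = +3412.9224 N
  Ry@4 = -855.9524 N

-227.746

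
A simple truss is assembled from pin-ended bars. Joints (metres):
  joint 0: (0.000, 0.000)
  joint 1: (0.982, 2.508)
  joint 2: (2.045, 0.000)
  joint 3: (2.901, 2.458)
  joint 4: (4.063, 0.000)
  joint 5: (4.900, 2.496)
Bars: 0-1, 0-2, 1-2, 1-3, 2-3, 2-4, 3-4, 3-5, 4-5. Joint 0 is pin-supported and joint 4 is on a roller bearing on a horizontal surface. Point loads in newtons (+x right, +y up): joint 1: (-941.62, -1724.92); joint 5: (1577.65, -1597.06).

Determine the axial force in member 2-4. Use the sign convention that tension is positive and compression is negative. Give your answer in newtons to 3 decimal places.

-32.202

N=6 nodes, M=9 members, R=3 reactions → 2N=12, M+R=12
member 0 (0-1): L=2.6934, (cx,cy)=(0.3646,0.9312)
member 1 (0-2): L=2.0450, (cx,cy)=(1.0000,0.0000)
member 2 (1-2): L=2.7240, (cx,cy)=(0.3902,-0.9207)
member 3 (1-3): L=1.9197, (cx,cy)=(0.9997,-0.0260)
member 4 (2-3): L=2.6028, (cx,cy)=(0.3289,0.9444)
member 5 (2-4): L=2.0180, (cx,cy)=(1.0000,0.0000)
member 6 (3-4): L=2.7188, (cx,cy)=(0.4274,-0.9041)
member 7 (3-5): L=1.9994, (cx,cy)=(0.9998,0.0190)
member 8 (4-5): L=2.6326, (cx,cy)=(0.3179,0.9481)
solve A·x = −loads:
  F[0-1] = -634.7607 N (compression)
  F[0-2] = +867.4608 N (tension)
  F[1-2] = -1265.5665 N (compression)
  F[1-3] = +1204.4709 N (tension)
  F[2-3] = +1233.8613 N (tension)
  F[2-4] = -32.2024 N (compression)
  F[3-4] = -1209.4497 N (compression)
  F[3-5] = +2127.1440 N (tension)
  F[4-5] = -1727.1047 N (compression)
  Rx@0 = -636.0300 N
  Ry@0 = +591.0676 N
  Ry@4 = +2730.9124 N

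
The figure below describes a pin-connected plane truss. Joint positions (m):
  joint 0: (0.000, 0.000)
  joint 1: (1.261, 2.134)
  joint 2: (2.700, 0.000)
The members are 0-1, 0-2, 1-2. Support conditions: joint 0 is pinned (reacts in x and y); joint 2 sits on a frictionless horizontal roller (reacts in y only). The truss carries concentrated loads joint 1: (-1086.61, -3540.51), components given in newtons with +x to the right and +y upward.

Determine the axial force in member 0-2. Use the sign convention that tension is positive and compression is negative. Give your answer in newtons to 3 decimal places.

535.899

N=3 nodes, M=3 members, R=3 reactions → 2N=6, M+R=6
member 0 (0-1): L=2.4787, (cx,cy)=(0.5087,0.8609)
member 1 (0-2): L=2.7000, (cx,cy)=(1.0000,0.0000)
member 2 (1-2): L=2.5738, (cx,cy)=(0.5591,-0.8291)
solve A·x = −loads:
  F[0-1] = -3189.3373 N (compression)
  F[0-2] = +535.8993 N (tension)
  F[1-2] = -958.5280 N (compression)
  Rx@0 = +1086.6100 N
  Ry@0 = +2745.7850 N
  Ry@2 = +794.7250 N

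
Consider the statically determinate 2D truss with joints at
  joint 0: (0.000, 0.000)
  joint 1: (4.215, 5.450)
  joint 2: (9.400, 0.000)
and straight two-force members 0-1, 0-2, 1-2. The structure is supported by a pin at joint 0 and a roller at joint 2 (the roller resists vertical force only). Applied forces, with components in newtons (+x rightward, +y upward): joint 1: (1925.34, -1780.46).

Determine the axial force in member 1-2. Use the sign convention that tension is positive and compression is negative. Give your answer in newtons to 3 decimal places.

N=3 nodes, M=3 members, R=3 reactions → 2N=6, M+R=6
member 0 (0-1): L=6.8898, (cx,cy)=(0.6118,0.7910)
member 1 (0-2): L=9.4000, (cx,cy)=(1.0000,0.0000)
member 2 (1-2): L=7.5224, (cx,cy)=(0.6893,-0.7245)
solve A·x = −loads:
  F[0-1] = +169.6440 N (tension)
  F[0-2] = +1821.5556 N (tension)
  F[1-2] = -2642.7187 N (compression)
  Rx@0 = -1925.3400 N
  Ry@0 = -134.1934 N
  Ry@2 = +1914.6534 N

-2642.719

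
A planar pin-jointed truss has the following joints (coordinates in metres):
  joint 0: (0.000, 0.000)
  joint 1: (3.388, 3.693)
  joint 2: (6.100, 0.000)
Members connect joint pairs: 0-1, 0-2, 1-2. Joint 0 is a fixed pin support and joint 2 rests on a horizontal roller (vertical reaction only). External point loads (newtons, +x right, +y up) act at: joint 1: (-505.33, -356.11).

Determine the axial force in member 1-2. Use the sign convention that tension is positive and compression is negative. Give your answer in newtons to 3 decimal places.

N=3 nodes, M=3 members, R=3 reactions → 2N=6, M+R=6
member 0 (0-1): L=5.0117, (cx,cy)=(0.6760,0.7369)
member 1 (0-2): L=6.1000, (cx,cy)=(1.0000,0.0000)
member 2 (1-2): L=4.5818, (cx,cy)=(0.5919,-0.8060)
solve A·x = −loads:
  F[0-1] = -630.0270 N (compression)
  F[0-2] = -79.4174 N (compression)
  F[1-2] = +134.1731 N (tension)
  Rx@0 = +505.3300 N
  Ry@0 = +464.2548 N
  Ry@2 = -108.1448 N

134.173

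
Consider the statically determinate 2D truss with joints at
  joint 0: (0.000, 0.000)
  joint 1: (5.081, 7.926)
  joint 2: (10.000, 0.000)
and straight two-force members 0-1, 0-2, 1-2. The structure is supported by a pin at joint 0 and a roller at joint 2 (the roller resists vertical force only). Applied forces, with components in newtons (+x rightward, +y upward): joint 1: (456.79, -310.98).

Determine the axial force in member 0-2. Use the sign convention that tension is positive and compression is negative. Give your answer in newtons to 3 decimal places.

322.758

N=3 nodes, M=3 members, R=3 reactions → 2N=6, M+R=6
member 0 (0-1): L=9.4148, (cx,cy)=(0.5397,0.8419)
member 1 (0-2): L=10.0000, (cx,cy)=(1.0000,0.0000)
member 2 (1-2): L=9.3283, (cx,cy)=(0.5273,-0.8497)
solve A·x = −loads:
  F[0-1] = +248.3533 N (tension)
  F[0-2] = +322.7578 N (tension)
  F[1-2] = -612.0749 N (compression)
  Rx@0 = -456.7900 N
  Ry@0 = -209.0807 N
  Ry@2 = +520.0607 N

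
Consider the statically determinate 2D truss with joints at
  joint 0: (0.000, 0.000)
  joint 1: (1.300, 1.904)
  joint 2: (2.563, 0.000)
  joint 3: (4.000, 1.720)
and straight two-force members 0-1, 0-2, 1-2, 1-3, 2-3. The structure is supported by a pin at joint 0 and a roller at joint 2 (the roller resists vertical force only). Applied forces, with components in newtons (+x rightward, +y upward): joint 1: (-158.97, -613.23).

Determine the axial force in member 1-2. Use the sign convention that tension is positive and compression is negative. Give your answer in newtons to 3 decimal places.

N=4 nodes, M=5 members, R=3 reactions → 2N=8, M+R=8
member 0 (0-1): L=2.3055, (cx,cy)=(0.5639,0.8259)
member 1 (0-2): L=2.5630, (cx,cy)=(1.0000,0.0000)
member 2 (1-2): L=2.2848, (cx,cy)=(0.5528,-0.8333)
member 3 (1-3): L=2.7063, (cx,cy)=(0.9977,-0.0680)
member 4 (2-3): L=2.2413, (cx,cy)=(0.6411,0.7674)
solve A·x = −loads:
  F[0-1] = -508.9048 N (compression)
  F[0-2] = +127.9887 N (tension)
  F[1-2] = -231.5366 N (compression)
  F[1-3] = +0.0000 N (tension)
  F[2-3] = -0.0000 N (compression)
  Rx@0 = +158.9700 N
  Ry@0 = +420.2842 N
  Ry@2 = +192.9458 N

-231.537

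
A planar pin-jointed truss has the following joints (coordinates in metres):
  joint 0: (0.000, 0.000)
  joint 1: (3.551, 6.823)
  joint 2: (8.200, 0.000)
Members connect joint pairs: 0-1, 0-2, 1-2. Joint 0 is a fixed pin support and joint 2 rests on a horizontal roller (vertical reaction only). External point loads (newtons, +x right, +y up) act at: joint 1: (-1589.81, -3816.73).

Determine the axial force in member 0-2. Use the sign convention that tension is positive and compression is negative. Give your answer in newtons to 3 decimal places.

224.847

N=3 nodes, M=3 members, R=3 reactions → 2N=6, M+R=6
member 0 (0-1): L=7.6917, (cx,cy)=(0.4617,0.8871)
member 1 (0-2): L=8.2000, (cx,cy)=(1.0000,0.0000)
member 2 (1-2): L=8.2563, (cx,cy)=(0.5631,-0.8264)
solve A·x = −loads:
  F[0-1] = -3930.6899 N (compression)
  F[0-2] = +224.8473 N (tension)
  F[1-2] = -399.3132 N (compression)
  Rx@0 = +1589.8100 N
  Ry@0 = +3486.7380 N
  Ry@2 = +329.9920 N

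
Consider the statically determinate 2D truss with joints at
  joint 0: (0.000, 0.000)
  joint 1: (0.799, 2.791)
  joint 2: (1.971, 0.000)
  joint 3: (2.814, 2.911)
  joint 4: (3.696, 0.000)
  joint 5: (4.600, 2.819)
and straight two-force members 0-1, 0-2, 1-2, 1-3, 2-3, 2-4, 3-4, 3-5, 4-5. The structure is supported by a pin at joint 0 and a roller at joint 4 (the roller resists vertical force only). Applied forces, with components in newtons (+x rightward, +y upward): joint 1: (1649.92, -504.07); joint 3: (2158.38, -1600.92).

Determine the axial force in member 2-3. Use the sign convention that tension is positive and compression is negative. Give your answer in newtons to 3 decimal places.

2776.986

N=6 nodes, M=9 members, R=3 reactions → 2N=12, M+R=12
member 0 (0-1): L=2.9031, (cx,cy)=(0.2752,0.9614)
member 1 (0-2): L=1.9710, (cx,cy)=(1.0000,0.0000)
member 2 (1-2): L=3.0271, (cx,cy)=(0.3872,-0.9220)
member 3 (1-3): L=2.0186, (cx,cy)=(0.9982,0.0594)
member 4 (2-3): L=3.0306, (cx,cy)=(0.2782,0.9605)
member 5 (2-4): L=1.7250, (cx,cy)=(1.0000,0.0000)
member 6 (3-4): L=3.0417, (cx,cy)=(0.2900,-0.9570)
member 7 (3-5): L=1.7884, (cx,cy)=(0.9987,-0.0514)
member 8 (4-5): L=2.9604, (cx,cy)=(0.3054,0.9522)
solve A·x = −loads:
  F[0-1] = +2255.8610 N (tension)
  F[0-2] = +3187.4385 N (tension)
  F[1-2] = -2893.0225 N (compression)
  F[1-3] = +91.1964 N (tension)
  F[2-3] = +2776.9863 N (tension)
  F[2-4] = +1294.8922 N (tension)
  F[3-4] = -4465.5937 N (compression)
  F[3-5] = -0.0000 N (compression)
  F[4-5] = +0.0000 N (tension)
  Rx@0 = -3808.3000 N
  Ry@0 = -2168.7415 N
  Ry@4 = +4273.7315 N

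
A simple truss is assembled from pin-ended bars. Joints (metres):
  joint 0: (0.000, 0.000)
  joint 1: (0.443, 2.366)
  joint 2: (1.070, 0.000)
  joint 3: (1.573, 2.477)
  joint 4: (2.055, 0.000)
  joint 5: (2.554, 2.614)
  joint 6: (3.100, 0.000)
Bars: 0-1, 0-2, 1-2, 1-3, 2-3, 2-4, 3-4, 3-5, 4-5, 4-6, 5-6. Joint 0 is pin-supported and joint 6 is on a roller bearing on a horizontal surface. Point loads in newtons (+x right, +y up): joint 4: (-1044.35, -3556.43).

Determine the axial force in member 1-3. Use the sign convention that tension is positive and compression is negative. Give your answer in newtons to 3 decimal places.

-530.961

N=7 nodes, M=11 members, R=3 reactions → 2N=14, M+R=14
member 0 (0-1): L=2.4071, (cx,cy)=(0.1840,0.9829)
member 1 (0-2): L=1.0700, (cx,cy)=(1.0000,0.0000)
member 2 (1-2): L=2.4477, (cx,cy)=(0.2562,-0.9666)
member 3 (1-3): L=1.1354, (cx,cy)=(0.9952,0.0978)
member 4 (2-3): L=2.5276, (cx,cy)=(0.1990,0.9800)
member 5 (2-4): L=0.9850, (cx,cy)=(1.0000,0.0000)
member 6 (3-4): L=2.5235, (cx,cy)=(0.1910,-0.9816)
member 7 (3-5): L=0.9905, (cx,cy)=(0.9904,0.1383)
member 8 (4-5): L=2.6612, (cx,cy)=(0.1875,0.9823)
member 9 (4-6): L=1.0450, (cx,cy)=(1.0000,0.0000)
member 10 (5-6): L=2.6704, (cx,cy)=(0.2045,-0.9789)
solve A·x = −loads:
  F[0-1] = -1219.6945 N (compression)
  F[0-2] = -819.8802 N (compression)
  F[1-2] = +1186.5450 N (tension)
  F[1-3] = -530.9608 N (compression)
  F[2-3] = -1170.3640 N (compression)
  F[2-4] = -283.0224 N (compression)
  F[3-4] = +1083.5850 N (tension)
  F[3-5] = -977.6973 N (compression)
  F[4-5] = +2537.8089 N (tension)
  F[4-6] = +492.4379 N (tension)
  F[5-6] = -2408.4489 N (compression)
  Rx@0 = +1044.3500 N
  Ry@0 = +1198.8611 N
  Ry@6 = +2357.5689 N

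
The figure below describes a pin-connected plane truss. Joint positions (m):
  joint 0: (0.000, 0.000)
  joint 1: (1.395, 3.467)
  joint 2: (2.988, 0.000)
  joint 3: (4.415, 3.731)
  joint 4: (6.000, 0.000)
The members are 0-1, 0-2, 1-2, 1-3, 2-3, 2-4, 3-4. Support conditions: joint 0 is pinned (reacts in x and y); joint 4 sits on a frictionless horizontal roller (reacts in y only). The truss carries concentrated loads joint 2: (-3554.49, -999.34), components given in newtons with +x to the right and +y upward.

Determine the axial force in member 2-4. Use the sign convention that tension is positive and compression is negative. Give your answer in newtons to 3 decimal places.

N=5 nodes, M=7 members, R=3 reactions → 2N=10, M+R=10
member 0 (0-1): L=3.7371, (cx,cy)=(0.3733,0.9277)
member 1 (0-2): L=2.9880, (cx,cy)=(1.0000,0.0000)
member 2 (1-2): L=3.8155, (cx,cy)=(0.4175,-0.9087)
member 3 (1-3): L=3.0315, (cx,cy)=(0.9962,0.0871)
member 4 (2-3): L=3.9946, (cx,cy)=(0.3572,0.9340)
member 5 (2-4): L=3.0120, (cx,cy)=(1.0000,0.0000)
member 6 (3-4): L=4.0537, (cx,cy)=(0.3910,-0.9204)
solve A·x = −loads:
  F[0-1] = -540.7555 N (compression)
  F[0-2] = -3352.6360 N (compression)
  F[1-2] = +512.1021 N (tension)
  F[1-3] = -417.2479 N (compression)
  F[2-3] = +571.7332 N (tension)
  F[2-4] = +211.4203 N (tension)
  F[3-4] = -540.7174 N (compression)
  Rx@0 = +3554.4900 N
  Ry@0 = +501.6687 N
  Ry@4 = +497.6713 N

211.420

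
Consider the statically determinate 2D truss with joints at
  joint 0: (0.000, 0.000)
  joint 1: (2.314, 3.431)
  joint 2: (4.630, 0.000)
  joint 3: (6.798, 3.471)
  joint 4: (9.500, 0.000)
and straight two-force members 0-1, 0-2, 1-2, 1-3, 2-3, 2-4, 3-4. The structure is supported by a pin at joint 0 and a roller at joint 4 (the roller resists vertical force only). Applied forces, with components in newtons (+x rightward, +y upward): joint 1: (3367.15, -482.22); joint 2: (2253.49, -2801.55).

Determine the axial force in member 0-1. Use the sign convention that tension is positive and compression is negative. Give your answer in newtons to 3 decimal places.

-705.436

N=5 nodes, M=7 members, R=3 reactions → 2N=10, M+R=10
member 0 (0-1): L=4.1384, (cx,cy)=(0.5592,0.8291)
member 1 (0-2): L=4.6300, (cx,cy)=(1.0000,0.0000)
member 2 (1-2): L=4.1395, (cx,cy)=(0.5595,-0.8288)
member 3 (1-3): L=4.4842, (cx,cy)=(1.0000,0.0089)
member 4 (2-3): L=4.0924, (cx,cy)=(0.5298,0.8481)
member 5 (2-4): L=4.8700, (cx,cy)=(1.0000,0.0000)
member 6 (3-4): L=4.3987, (cx,cy)=(0.6143,-0.7891)
solve A·x = −loads:
  F[0-1] = -705.4357 N (compression)
  F[0-2] = +6015.0867 N (tension)
  F[1-2] = +82.8415 N (tension)
  F[1-3] = -3808.0968 N (compression)
  F[2-3] = +3222.1776 N (tension)
  F[2-4] = +2100.9731 N (tension)
  F[3-4] = -3420.2703 N (compression)
  Rx@0 = -5620.6400 N
  Ry@0 = +584.8516 N
  Ry@4 = +2698.9184 N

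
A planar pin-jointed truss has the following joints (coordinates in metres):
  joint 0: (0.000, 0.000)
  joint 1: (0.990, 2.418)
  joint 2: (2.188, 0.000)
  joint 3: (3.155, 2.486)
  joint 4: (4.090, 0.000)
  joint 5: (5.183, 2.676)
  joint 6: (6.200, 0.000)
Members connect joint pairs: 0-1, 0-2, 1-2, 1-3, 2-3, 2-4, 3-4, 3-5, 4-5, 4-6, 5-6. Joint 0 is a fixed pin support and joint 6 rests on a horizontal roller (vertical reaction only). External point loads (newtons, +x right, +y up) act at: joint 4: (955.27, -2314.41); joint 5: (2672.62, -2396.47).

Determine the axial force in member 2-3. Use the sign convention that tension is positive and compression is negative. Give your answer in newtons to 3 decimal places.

N=7 nodes, M=11 members, R=3 reactions → 2N=14, M+R=14
member 0 (0-1): L=2.6128, (cx,cy)=(0.3789,0.9254)
member 1 (0-2): L=2.1880, (cx,cy)=(1.0000,0.0000)
member 2 (1-2): L=2.6985, (cx,cy)=(0.4439,-0.8961)
member 3 (1-3): L=2.1661, (cx,cy)=(0.9995,0.0314)
member 4 (2-3): L=2.6674, (cx,cy)=(0.3625,0.9320)
member 5 (2-4): L=1.9020, (cx,cy)=(1.0000,0.0000)
member 6 (3-4): L=2.6560, (cx,cy)=(0.3520,-0.9360)
member 7 (3-5): L=2.0369, (cx,cy)=(0.9956,0.0933)
member 8 (4-5): L=2.8906, (cx,cy)=(0.3781,0.9258)
member 9 (4-6): L=2.1100, (cx,cy)=(1.0000,0.0000)
member 10 (5-6): L=2.8627, (cx,cy)=(0.3553,-0.9348)
solve A·x = −loads:
  F[0-1] = -29.3992 N (compression)
  F[0-2] = +3639.0294 N (tension)
  F[1-2] = +29.5136 N (tension)
  F[1-3] = -24.2539 N (compression)
  F[2-3] = -28.3759 N (compression)
  F[2-4] = +3662.4187 N (tension)
  F[3-4] = +24.7398 N (tension)
  F[3-5] = -43.4272 N (compression)
  F[4-5] = +2475.0077 N (tension)
  F[4-6] = +1780.0057 N (tension)
  F[5-6] = -5010.5102 N (compression)
  Rx@0 = -3627.8900 N
  Ry@0 = +27.2071 N
  Ry@6 = +4683.6729 N

-28.376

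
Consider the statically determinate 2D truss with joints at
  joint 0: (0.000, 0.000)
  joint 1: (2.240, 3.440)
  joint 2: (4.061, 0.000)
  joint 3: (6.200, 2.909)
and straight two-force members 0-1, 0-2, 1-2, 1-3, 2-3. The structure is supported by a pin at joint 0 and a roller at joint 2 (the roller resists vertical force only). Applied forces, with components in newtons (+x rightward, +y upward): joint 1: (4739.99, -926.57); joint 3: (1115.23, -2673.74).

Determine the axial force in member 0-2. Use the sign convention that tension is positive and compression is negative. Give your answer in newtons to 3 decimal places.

N=4 nodes, M=5 members, R=3 reactions → 2N=8, M+R=8
member 0 (0-1): L=4.1050, (cx,cy)=(0.5457,0.8380)
member 1 (0-2): L=4.0610, (cx,cy)=(1.0000,0.0000)
member 2 (1-2): L=3.8923, (cx,cy)=(0.4679,-0.8838)
member 3 (1-3): L=3.9954, (cx,cy)=(0.9911,-0.1329)
member 4 (2-3): L=3.6108, (cx,cy)=(0.5924,0.8056)
solve A·x = −loads:
  F[0-1] = +6929.4304 N (tension)
  F[0-2] = +2074.0157 N (tension)
  F[1-2] = -8044.1857 N (compression)
  F[1-3] = +2829.8076 N (tension)
  F[2-3] = -2851.9366 N (compression)
  Rx@0 = -5855.2200 N
  Ry@0 = -5806.8494 N
  Ry@2 = +9407.1594 N

2074.016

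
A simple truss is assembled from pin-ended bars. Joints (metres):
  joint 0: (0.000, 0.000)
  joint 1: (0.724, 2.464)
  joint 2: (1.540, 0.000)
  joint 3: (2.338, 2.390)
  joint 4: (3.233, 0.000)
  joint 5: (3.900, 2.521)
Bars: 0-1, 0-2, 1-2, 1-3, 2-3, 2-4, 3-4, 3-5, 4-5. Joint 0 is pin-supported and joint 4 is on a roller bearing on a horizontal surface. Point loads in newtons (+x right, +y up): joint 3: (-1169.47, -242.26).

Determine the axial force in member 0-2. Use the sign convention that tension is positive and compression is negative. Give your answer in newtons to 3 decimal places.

N=6 nodes, M=9 members, R=3 reactions → 2N=12, M+R=12
member 0 (0-1): L=2.5682, (cx,cy)=(0.2819,0.9594)
member 1 (0-2): L=1.5400, (cx,cy)=(1.0000,0.0000)
member 2 (1-2): L=2.5956, (cx,cy)=(0.3144,-0.9493)
member 3 (1-3): L=1.6157, (cx,cy)=(0.9990,-0.0458)
member 4 (2-3): L=2.5197, (cx,cy)=(0.3167,0.9485)
member 5 (2-4): L=1.6930, (cx,cy)=(1.0000,0.0000)
member 6 (3-4): L=2.5521, (cx,cy)=(0.3507,-0.9365)
member 7 (3-5): L=1.5675, (cx,cy)=(0.9965,0.0836)
member 8 (4-5): L=2.6077, (cx,cy)=(0.2558,0.9667)
solve A·x = −loads:
  F[0-1] = -970.9810 N (compression)
  F[0-2] = -895.7375 N (compression)
  F[1-2] = +1009.9094 N (tension)
  F[1-3] = -591.8468 N (compression)
  F[2-3] = -1010.7330 N (compression)
  F[2-4] = -258.1412 N (compression)
  F[3-4] = +736.0867 N (tension)
  F[3-5] = +0.0000 N (tension)
  F[4-5] = +0.0000 N (tension)
  Rx@0 = +1169.4700 N
  Ry@0 = +931.5979 N
  Ry@4 = -689.3379 N

-895.738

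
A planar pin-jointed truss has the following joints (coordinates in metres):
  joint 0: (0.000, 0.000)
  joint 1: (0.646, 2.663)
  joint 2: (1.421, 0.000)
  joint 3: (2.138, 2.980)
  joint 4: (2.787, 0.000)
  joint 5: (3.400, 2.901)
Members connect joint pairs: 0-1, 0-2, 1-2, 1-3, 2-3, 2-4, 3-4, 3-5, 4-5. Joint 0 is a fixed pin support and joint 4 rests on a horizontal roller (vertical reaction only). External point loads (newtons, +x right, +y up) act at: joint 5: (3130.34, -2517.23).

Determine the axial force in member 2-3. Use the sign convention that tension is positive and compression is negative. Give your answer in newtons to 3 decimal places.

3502.201

N=6 nodes, M=9 members, R=3 reactions → 2N=12, M+R=12
member 0 (0-1): L=2.7402, (cx,cy)=(0.2357,0.9718)
member 1 (0-2): L=1.4210, (cx,cy)=(1.0000,0.0000)
member 2 (1-2): L=2.7735, (cx,cy)=(0.2794,-0.9602)
member 3 (1-3): L=1.5253, (cx,cy)=(0.9782,0.2078)
member 4 (2-3): L=3.0650, (cx,cy)=(0.2339,0.9723)
member 5 (2-4): L=1.3660, (cx,cy)=(1.0000,0.0000)
member 6 (3-4): L=3.0499, (cx,cy)=(0.2128,-0.9771)
member 7 (3-5): L=1.2645, (cx,cy)=(0.9980,-0.0625)
member 8 (4-5): L=2.9651, (cx,cy)=(0.2067,0.9784)
solve A·x = −loads:
  F[0-1] = +3922.6083 N (tension)
  F[0-2] = +2205.5998 N (tension)
  F[1-2] = -3546.2936 N (compression)
  F[1-3] = +1958.4509 N (tension)
  F[2-3] = +3502.2010 N (tension)
  F[2-4] = +395.3873 N (tension)
  F[3-4] = -4132.9684 N (compression)
  F[3-5] = +3621.5116 N (tension)
  F[4-5] = -2341.5575 N (compression)
  Rx@0 = -3130.3400 N
  Ry@0 = -3812.0482 N
  Ry@4 = +6329.2782 N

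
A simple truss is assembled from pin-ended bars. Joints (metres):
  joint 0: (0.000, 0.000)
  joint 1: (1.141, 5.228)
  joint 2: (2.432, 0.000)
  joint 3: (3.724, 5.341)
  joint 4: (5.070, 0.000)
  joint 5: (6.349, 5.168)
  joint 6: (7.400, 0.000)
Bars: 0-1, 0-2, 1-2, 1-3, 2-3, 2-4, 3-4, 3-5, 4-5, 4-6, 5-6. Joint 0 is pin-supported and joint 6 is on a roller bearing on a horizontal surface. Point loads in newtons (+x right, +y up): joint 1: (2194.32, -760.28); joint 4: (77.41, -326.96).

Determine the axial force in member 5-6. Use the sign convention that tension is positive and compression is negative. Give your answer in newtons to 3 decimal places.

-1930.214

N=7 nodes, M=11 members, R=3 reactions → 2N=14, M+R=14
member 0 (0-1): L=5.3511, (cx,cy)=(0.2132,0.9770)
member 1 (0-2): L=2.4320, (cx,cy)=(1.0000,0.0000)
member 2 (1-2): L=5.3850, (cx,cy)=(0.2397,-0.9708)
member 3 (1-3): L=2.5855, (cx,cy)=(0.9990,0.0437)
member 4 (2-3): L=5.4950, (cx,cy)=(0.2351,0.9720)
member 5 (2-4): L=2.6380, (cx,cy)=(1.0000,0.0000)
member 6 (3-4): L=5.5080, (cx,cy)=(0.2444,-0.9697)
member 7 (3-5): L=2.6307, (cx,cy)=(0.9978,-0.0658)
member 8 (4-5): L=5.3239, (cx,cy)=(0.2402,0.9707)
member 9 (4-6): L=2.3300, (cx,cy)=(1.0000,0.0000)
member 10 (5-6): L=5.2738, (cx,cy)=(0.1993,-0.9799)
solve A·x = −loads:
  F[0-1] = +823.1876 N (tension)
  F[0-2] = +2096.2028 N (tension)
  F[1-2] = -1684.3070 N (compression)
  F[1-3] = -1616.5448 N (compression)
  F[2-3] = +1682.3513 N (tension)
  F[2-4] = +1296.8543 N (tension)
  F[3-4] = -1556.4240 N (compression)
  F[3-5] = -840.9180 N (compression)
  F[4-5] = +1891.5922 N (tension)
  F[4-6] = +384.6677 N (tension)
  F[5-6] = -1930.2142 N (compression)
  Rx@0 = -2271.7300 N
  Ry@0 = -804.2562 N
  Ry@6 = +1891.4962 N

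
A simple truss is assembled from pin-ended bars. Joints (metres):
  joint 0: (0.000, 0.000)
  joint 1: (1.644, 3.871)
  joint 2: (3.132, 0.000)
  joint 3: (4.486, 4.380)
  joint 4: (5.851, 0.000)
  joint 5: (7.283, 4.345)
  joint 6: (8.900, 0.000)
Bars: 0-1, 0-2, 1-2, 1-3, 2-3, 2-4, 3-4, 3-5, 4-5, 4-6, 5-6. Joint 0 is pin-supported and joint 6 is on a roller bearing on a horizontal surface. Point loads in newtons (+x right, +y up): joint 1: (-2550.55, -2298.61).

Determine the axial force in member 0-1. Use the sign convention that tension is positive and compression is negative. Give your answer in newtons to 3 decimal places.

-3241.261

N=7 nodes, M=11 members, R=3 reactions → 2N=14, M+R=14
member 0 (0-1): L=4.2056, (cx,cy)=(0.3909,0.9204)
member 1 (0-2): L=3.1320, (cx,cy)=(1.0000,0.0000)
member 2 (1-2): L=4.1471, (cx,cy)=(0.3588,-0.9334)
member 3 (1-3): L=2.8872, (cx,cy)=(0.9843,0.1763)
member 4 (2-3): L=4.5845, (cx,cy)=(0.2953,0.9554)
member 5 (2-4): L=2.7190, (cx,cy)=(1.0000,0.0000)
member 6 (3-4): L=4.5878, (cx,cy)=(0.2975,-0.9547)
member 7 (3-5): L=2.7972, (cx,cy)=(0.9999,-0.0125)
member 8 (4-5): L=4.5749, (cx,cy)=(0.3130,0.9497)
member 9 (4-6): L=3.0490, (cx,cy)=(1.0000,0.0000)
member 10 (5-6): L=4.6361, (cx,cy)=(0.3488,-0.9372)
solve A·x = −loads:
  F[0-1] = -3241.2612 N (compression)
  F[0-2] = -1283.5281 N (compression)
  F[1-2] = +916.7591 N (tension)
  F[1-3] = +969.7829 N (tension)
  F[2-3] = -895.6703 N (compression)
  F[2-4] = -690.0642 N (compression)
  F[3-4] = +710.9583 N (tension)
  F[3-5] = +478.5701 N (tension)
  F[4-5] = -714.6738 N (compression)
  F[4-6] = -254.8306 N (compression)
  F[5-6] = +730.6295 N (tension)
  Rx@0 = +2550.5500 N
  Ry@0 = +2983.3588 N
  Ry@6 = -684.7488 N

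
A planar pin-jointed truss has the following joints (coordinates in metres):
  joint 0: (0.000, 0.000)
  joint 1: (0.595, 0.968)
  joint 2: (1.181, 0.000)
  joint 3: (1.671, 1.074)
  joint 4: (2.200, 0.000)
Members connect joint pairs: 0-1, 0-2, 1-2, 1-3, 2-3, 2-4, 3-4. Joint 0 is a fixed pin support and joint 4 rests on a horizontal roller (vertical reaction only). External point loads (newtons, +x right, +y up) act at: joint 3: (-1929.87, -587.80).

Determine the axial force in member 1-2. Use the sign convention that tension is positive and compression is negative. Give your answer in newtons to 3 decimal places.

1122.875

N=5 nodes, M=7 members, R=3 reactions → 2N=10, M+R=10
member 0 (0-1): L=1.1362, (cx,cy)=(0.5237,0.8519)
member 1 (0-2): L=1.1810, (cx,cy)=(1.0000,0.0000)
member 2 (1-2): L=1.1316, (cx,cy)=(0.5179,-0.8555)
member 3 (1-3): L=1.0812, (cx,cy)=(0.9952,0.0980)
member 4 (2-3): L=1.1805, (cx,cy)=(0.4151,0.9098)
member 5 (2-4): L=1.0190, (cx,cy)=(1.0000,0.0000)
member 6 (3-4): L=1.1972, (cx,cy)=(0.4419,-0.8971)
solve A·x = −loads:
  F[0-1] = -1271.7787 N (compression)
  F[0-2] = -1263.8962 N (compression)
  F[1-2] = +1122.8755 N (tension)
  F[1-3] = -1253.5168 N (compression)
  F[2-3] = -1055.8246 N (compression)
  F[2-4] = -244.1412 N (compression)
  F[3-4] = +552.5308 N (tension)
  Rx@0 = +1929.8700 N
  Ry@0 = +1083.4666 N
  Ry@4 = -495.6666 N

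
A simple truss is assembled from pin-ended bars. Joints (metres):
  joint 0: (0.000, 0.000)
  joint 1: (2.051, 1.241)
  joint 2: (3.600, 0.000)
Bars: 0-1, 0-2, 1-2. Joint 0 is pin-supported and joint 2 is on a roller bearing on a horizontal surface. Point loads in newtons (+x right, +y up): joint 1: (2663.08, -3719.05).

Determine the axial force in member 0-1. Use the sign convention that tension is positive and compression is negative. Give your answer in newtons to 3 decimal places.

-1317.800

N=3 nodes, M=3 members, R=3 reactions → 2N=6, M+R=6
member 0 (0-1): L=2.3972, (cx,cy)=(0.8556,0.5177)
member 1 (0-2): L=3.6000, (cx,cy)=(1.0000,0.0000)
member 2 (1-2): L=1.9848, (cx,cy)=(0.7804,-0.6252)
solve A·x = −loads:
  F[0-1] = -1317.8003 N (compression)
  F[0-2] = +3790.5544 N (tension)
  F[1-2] = -4857.0310 N (compression)
  Rx@0 = -2663.0800 N
  Ry@0 = +682.2017 N
  Ry@2 = +3036.8483 N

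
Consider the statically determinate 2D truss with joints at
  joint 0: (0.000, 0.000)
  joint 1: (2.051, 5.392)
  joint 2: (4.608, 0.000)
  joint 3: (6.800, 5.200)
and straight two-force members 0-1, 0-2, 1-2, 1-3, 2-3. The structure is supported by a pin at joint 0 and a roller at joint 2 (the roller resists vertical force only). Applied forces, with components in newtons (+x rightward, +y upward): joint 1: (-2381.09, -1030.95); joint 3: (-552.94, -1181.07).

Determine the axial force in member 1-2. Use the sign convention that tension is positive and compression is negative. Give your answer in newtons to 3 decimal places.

2646.973

N=4 nodes, M=5 members, R=3 reactions → 2N=8, M+R=8
member 0 (0-1): L=5.7689, (cx,cy)=(0.3555,0.9347)
member 1 (0-2): L=4.6080, (cx,cy)=(1.0000,0.0000)
member 2 (1-2): L=5.9676, (cx,cy)=(0.4285,-0.9036)
member 3 (1-3): L=4.7529, (cx,cy)=(0.9992,-0.0404)
member 4 (2-3): L=5.6431, (cx,cy)=(0.3884,0.9215)
solve A·x = −loads:
  F[0-1] = -3659.5248 N (compression)
  F[0-2] = -1632.9711 N (compression)
  F[1-2] = +2646.9735 N (tension)
  F[1-3] = -54.1949 N (compression)
  F[2-3] = -1284.0924 N (compression)
  Rx@0 = +2934.0300 N
  Ry@0 = +3420.4338 N
  Ry@2 = -1208.4138 N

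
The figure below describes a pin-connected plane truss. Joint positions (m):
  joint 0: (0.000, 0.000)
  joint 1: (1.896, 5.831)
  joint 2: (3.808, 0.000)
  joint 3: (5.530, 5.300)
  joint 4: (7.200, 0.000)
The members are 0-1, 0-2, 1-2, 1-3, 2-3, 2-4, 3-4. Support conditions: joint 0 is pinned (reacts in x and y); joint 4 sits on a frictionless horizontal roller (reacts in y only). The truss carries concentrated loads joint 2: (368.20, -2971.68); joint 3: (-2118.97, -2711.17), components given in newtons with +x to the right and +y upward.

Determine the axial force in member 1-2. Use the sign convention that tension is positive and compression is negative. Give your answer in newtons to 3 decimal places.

N=5 nodes, M=7 members, R=3 reactions → 2N=10, M+R=10
member 0 (0-1): L=6.1315, (cx,cy)=(0.3092,0.9510)
member 1 (0-2): L=3.8080, (cx,cy)=(1.0000,0.0000)
member 2 (1-2): L=6.1365, (cx,cy)=(0.3116,-0.9502)
member 3 (1-3): L=3.6726, (cx,cy)=(0.9895,-0.1446)
member 4 (2-3): L=5.5727, (cx,cy)=(0.3090,0.9511)
member 5 (2-4): L=3.3920, (cx,cy)=(1.0000,0.0000)
member 6 (3-4): L=5.5569, (cx,cy)=(0.3005,-0.9538)
solve A·x = −loads:
  F[0-1] = -3773.5736 N (compression)
  F[0-2] = -583.8961 N (compression)
  F[1-2] = +4155.1523 N (tension)
  F[1-3] = -2487.6741 N (compression)
  F[2-3] = -1026.8843 N (compression)
  F[2-4] = +659.8770 N (tension)
  F[3-4] = -2195.7223 N (compression)
  Rx@0 = +1750.7700 N
  Ry@0 = +3588.6296 N
  Ry@4 = +2094.2204 N

4155.152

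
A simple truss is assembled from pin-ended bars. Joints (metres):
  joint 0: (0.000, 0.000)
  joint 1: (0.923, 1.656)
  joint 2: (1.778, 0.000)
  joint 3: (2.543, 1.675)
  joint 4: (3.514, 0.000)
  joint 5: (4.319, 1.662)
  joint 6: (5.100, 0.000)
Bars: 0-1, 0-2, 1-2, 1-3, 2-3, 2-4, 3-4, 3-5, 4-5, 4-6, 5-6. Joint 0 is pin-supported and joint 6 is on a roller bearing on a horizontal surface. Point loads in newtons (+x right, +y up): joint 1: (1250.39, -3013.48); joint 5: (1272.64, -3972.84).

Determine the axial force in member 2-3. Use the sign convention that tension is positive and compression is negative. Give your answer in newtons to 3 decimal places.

N=7 nodes, M=11 members, R=3 reactions → 2N=14, M+R=14
member 0 (0-1): L=1.8959, (cx,cy)=(0.4869,0.8735)
member 1 (0-2): L=1.7780, (cx,cy)=(1.0000,0.0000)
member 2 (1-2): L=1.8637, (cx,cy)=(0.4588,-0.8886)
member 3 (1-3): L=1.6201, (cx,cy)=(0.9999,0.0117)
member 4 (2-3): L=1.8414, (cx,cy)=(0.4154,0.9096)
member 5 (2-4): L=1.7360, (cx,cy)=(1.0000,0.0000)
member 6 (3-4): L=1.9361, (cx,cy)=(0.5015,-0.8651)
member 7 (3-5): L=1.7760, (cx,cy)=(1.0000,-0.0073)
member 8 (4-5): L=1.8467, (cx,cy)=(0.4359,0.9000)
member 9 (4-6): L=1.5860, (cx,cy)=(1.0000,0.0000)
member 10 (5-6): L=1.8364, (cx,cy)=(0.4253,-0.9051)
solve A·x = −loads:
  F[0-1] = -2582.4713 N (compression)
  F[0-2] = +3780.3105 N (tension)
  F[1-2] = -880.5332 N (compression)
  F[1-3] = -2103.8565 N (compression)
  F[2-3] = +860.1428 N (tension)
  F[2-4] = +3019.0151 N (tension)
  F[3-4] = -864.7380 N (compression)
  F[3-5] = -1312.7226 N (compression)
  F[4-5] = +831.2581 N (tension)
  F[4-6] = +2222.9698 N (tension)
  F[5-6] = -5226.8438 N (compression)
  Rx@0 = -2523.0300 N
  Ry@0 = +2255.7491 N
  Ry@6 = +4730.5709 N

860.143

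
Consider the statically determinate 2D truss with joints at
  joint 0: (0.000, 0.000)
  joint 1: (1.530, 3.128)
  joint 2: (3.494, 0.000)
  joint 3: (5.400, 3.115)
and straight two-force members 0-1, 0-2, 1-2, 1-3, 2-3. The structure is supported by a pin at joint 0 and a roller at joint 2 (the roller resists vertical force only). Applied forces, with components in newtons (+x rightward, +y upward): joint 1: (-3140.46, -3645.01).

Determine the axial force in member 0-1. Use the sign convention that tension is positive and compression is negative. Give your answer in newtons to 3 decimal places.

-5410.647

N=4 nodes, M=5 members, R=3 reactions → 2N=8, M+R=8
member 0 (0-1): L=3.4821, (cx,cy)=(0.4394,0.8983)
member 1 (0-2): L=3.4940, (cx,cy)=(1.0000,0.0000)
member 2 (1-2): L=3.6935, (cx,cy)=(0.5318,-0.8469)
member 3 (1-3): L=3.8700, (cx,cy)=(1.0000,-0.0034)
member 4 (2-3): L=3.6519, (cx,cy)=(0.5219,0.8530)
solve A·x = −loads:
  F[0-1] = -5410.6471 N (compression)
  F[0-2] = -763.1015 N (compression)
  F[1-2] = +1435.0755 N (tension)
  F[1-3] = -0.0000 N (tension)
  F[2-3] = +0.0000 N (tension)
  Rx@0 = +3140.4600 N
  Ry@0 = +4860.3774 N
  Ry@2 = -1215.3674 N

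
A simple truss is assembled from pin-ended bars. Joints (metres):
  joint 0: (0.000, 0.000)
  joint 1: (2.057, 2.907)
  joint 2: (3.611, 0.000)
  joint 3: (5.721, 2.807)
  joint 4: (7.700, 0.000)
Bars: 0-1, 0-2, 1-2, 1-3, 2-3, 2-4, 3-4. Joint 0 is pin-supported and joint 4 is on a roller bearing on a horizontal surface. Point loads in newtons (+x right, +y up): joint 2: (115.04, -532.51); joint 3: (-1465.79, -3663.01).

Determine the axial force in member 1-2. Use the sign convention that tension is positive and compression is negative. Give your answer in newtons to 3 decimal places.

N=5 nodes, M=7 members, R=3 reactions → 2N=10, M+R=10
member 0 (0-1): L=3.5612, (cx,cy)=(0.5776,0.8163)
member 1 (0-2): L=3.6110, (cx,cy)=(1.0000,0.0000)
member 2 (1-2): L=3.2963, (cx,cy)=(0.4714,-0.8819)
member 3 (1-3): L=3.6654, (cx,cy)=(0.9996,-0.0273)
member 4 (2-3): L=3.5116, (cx,cy)=(0.6009,0.7994)
member 5 (2-4): L=4.0890, (cx,cy)=(1.0000,0.0000)
member 6 (3-4): L=3.4345, (cx,cy)=(0.5762,-0.8173)
solve A·x = −loads:
  F[0-1] = -2154.3050 N (compression)
  F[0-2] = -106.3805 N (compression)
  F[1-2] = +2062.6781 N (tension)
  F[1-3] = -2217.6204 N (compression)
  F[2-3] = -1609.5120 N (compression)
  F[2-4] = +1718.1049 N (tension)
  F[3-4] = -2981.7111 N (compression)
  Rx@0 = +1350.7500 N
  Ry@0 = +1758.5718 N
  Ry@4 = +2436.9482 N

2062.678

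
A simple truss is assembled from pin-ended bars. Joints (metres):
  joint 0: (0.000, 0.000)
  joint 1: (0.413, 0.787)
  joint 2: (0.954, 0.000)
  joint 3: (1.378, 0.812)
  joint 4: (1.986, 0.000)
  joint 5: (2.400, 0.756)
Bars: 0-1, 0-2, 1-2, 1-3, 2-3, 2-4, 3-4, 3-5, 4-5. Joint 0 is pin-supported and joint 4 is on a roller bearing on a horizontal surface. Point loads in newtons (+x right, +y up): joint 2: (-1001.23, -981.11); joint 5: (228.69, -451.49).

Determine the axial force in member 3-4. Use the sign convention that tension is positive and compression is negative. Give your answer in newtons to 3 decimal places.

-846.723

N=6 nodes, M=9 members, R=3 reactions → 2N=12, M+R=12
member 0 (0-1): L=0.8888, (cx,cy)=(0.4647,0.8855)
member 1 (0-2): L=0.9540, (cx,cy)=(1.0000,0.0000)
member 2 (1-2): L=0.9550, (cx,cy)=(0.5665,-0.8241)
member 3 (1-3): L=0.9653, (cx,cy)=(0.9997,0.0259)
member 4 (2-3): L=0.9160, (cx,cy)=(0.4629,0.8864)
member 5 (2-4): L=1.0320, (cx,cy)=(1.0000,0.0000)
member 6 (3-4): L=1.0144, (cx,cy)=(0.5994,-0.8005)
member 7 (3-5): L=1.0235, (cx,cy)=(0.9985,-0.0547)
member 8 (4-5): L=0.8619, (cx,cy)=(0.4803,0.8771)
solve A·x = −loads:
  F[0-1] = -371.1551 N (compression)
  F[0-2] = -600.0718 N (compression)
  F[1-2] = +386.5069 N (tension)
  F[1-3] = -391.5496 N (compression)
  F[2-3] = +747.4939 N (tension)
  F[2-4] = +274.1200 N (tension)
  F[3-4] = -846.7230 N (compression)
  F[3-5] = +462.7626 N (tension)
  F[4-5] = -485.8887 N (compression)
  Rx@0 = +772.5400 N
  Ry@0 = +328.6501 N
  Ry@4 = +1103.9499 N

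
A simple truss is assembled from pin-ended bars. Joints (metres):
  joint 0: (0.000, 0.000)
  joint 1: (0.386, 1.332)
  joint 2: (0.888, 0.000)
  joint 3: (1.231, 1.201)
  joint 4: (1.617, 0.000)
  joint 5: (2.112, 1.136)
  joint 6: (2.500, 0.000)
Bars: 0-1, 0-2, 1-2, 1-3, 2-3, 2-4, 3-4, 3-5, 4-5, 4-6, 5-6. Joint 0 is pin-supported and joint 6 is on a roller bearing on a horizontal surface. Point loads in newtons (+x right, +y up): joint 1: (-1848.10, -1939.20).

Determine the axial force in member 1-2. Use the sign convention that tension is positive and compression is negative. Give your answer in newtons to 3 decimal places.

N=7 nodes, M=11 members, R=3 reactions → 2N=14, M+R=14
member 0 (0-1): L=1.3868, (cx,cy)=(0.2783,0.9605)
member 1 (0-2): L=0.8880, (cx,cy)=(1.0000,0.0000)
member 2 (1-2): L=1.4235, (cx,cy)=(0.3527,-0.9358)
member 3 (1-3): L=0.8551, (cx,cy)=(0.9882,-0.1532)
member 4 (2-3): L=1.2490, (cx,cy)=(0.2746,0.9616)
member 5 (2-4): L=0.7290, (cx,cy)=(1.0000,0.0000)
member 6 (3-4): L=1.2615, (cx,cy)=(0.3060,-0.9520)
member 7 (3-5): L=0.8834, (cx,cy)=(0.9973,-0.0736)
member 8 (4-5): L=1.2392, (cx,cy)=(0.3995,0.9167)
member 9 (4-6): L=0.8830, (cx,cy)=(1.0000,0.0000)
member 10 (5-6): L=1.2004, (cx,cy)=(0.3232,-0.9463)
solve A·x = −loads:
  F[0-1] = -2732.4324 N (compression)
  F[0-2] = -1087.5597 N (compression)
  F[1-2] = +586.3858 N (tension)
  F[1-3] = +891.2846 N (tension)
  F[2-3] = -570.6500 N (compression)
  F[2-4] = -724.0540 N (compression)
  F[3-4] = +679.7858 N (tension)
  F[3-5] = +517.4534 N (tension)
  F[4-5] = -705.9523 N (compression)
  F[4-6] = -234.0484 N (compression)
  F[5-6] = +724.1225 N (tension)
  Rx@0 = +1848.1000 N
  Ry@0 = +2624.4552 N
  Ry@6 = -685.2552 N

586.386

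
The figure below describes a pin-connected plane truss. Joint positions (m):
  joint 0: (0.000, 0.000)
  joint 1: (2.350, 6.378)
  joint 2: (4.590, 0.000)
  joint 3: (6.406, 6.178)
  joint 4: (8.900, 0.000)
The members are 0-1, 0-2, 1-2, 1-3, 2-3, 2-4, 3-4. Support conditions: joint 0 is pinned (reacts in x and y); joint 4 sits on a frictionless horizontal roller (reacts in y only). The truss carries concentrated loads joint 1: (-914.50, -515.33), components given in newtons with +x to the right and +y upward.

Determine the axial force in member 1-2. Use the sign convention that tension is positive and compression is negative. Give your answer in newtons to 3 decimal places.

531.720

N=5 nodes, M=7 members, R=3 reactions → 2N=10, M+R=10
member 0 (0-1): L=6.7972, (cx,cy)=(0.3457,0.9383)
member 1 (0-2): L=4.5900, (cx,cy)=(1.0000,0.0000)
member 2 (1-2): L=6.7599, (cx,cy)=(0.3314,-0.9435)
member 3 (1-3): L=4.0609, (cx,cy)=(0.9988,-0.0492)
member 4 (2-3): L=6.4394, (cx,cy)=(0.2820,0.9594)
member 5 (2-4): L=4.3100, (cx,cy)=(1.0000,0.0000)
member 6 (3-4): L=6.6624, (cx,cy)=(0.3743,-0.9273)
solve A·x = −loads:
  F[0-1] = -1102.6118 N (compression)
  F[0-2] = -533.2911 N (compression)
  F[1-2] = +531.7195 N (tension)
  F[1-3] = +357.5318 N (tension)
  F[2-3] = -522.9034 N (compression)
  F[2-4] = -209.6313 N (compression)
  F[3-4] = +560.0039 N (tension)
  Rx@0 = +914.5000 N
  Ry@0 = +1034.6171 N
  Ry@4 = -519.2871 N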